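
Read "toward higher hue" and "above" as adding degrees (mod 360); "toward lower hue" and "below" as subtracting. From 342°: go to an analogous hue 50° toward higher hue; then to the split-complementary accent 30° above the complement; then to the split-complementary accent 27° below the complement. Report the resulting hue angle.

+50° (analog 50° ↑): 342 + 50 = 392 → 392 − 360 = 32°
+210° (split-comp 30° ↑): 32 + 210 = 242°
+153° (split-comp 27° ↓): 242 + 153 = 395 → 395 − 360 = 35°

35°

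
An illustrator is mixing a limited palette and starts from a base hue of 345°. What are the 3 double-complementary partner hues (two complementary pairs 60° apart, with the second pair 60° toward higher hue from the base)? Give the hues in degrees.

45°, 165° and 225°

A rectangular tetradic uses two complementary pairs 60° apart: offsets 0°, 60°, 180°, 240°.
345 + 60 = 405 → 405 − 360 = 45°
345 + 180 = 525 → 525 − 360 = 165°
345 + 240 = 585 → 585 − 360 = 225°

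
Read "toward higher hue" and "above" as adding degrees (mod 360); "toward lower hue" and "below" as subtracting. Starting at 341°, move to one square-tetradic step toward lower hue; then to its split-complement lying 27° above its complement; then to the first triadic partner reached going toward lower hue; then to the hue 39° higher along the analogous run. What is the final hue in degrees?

17°

square ↓ −90°: 341 − 90 = 251°
split-comp 27° ↑ +207°: 251 + 207 = 458 → 458 − 360 = 98°
triadic ↓ −120°: 98 − 120 = -22 → -22 + 360 = 338°
analog 39° ↑ +39°: 338 + 39 = 377 → 377 − 360 = 17°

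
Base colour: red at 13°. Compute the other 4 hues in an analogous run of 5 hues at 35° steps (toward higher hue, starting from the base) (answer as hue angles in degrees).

Analogous hues sit every 35° along the wheel.
13 + 35 = 48°
13 + 70 = 83°
13 + 105 = 118°
13 + 140 = 153°

48°, 83°, 118°, 153°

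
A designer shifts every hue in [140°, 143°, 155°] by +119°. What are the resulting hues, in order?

259°, 262°, 274°

140 + 119 = 259°
143 + 119 = 262°
155 + 119 = 274°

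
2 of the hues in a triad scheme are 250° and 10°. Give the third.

A triad places three hues 120° apart.
The full set through 10° is {10°, 130°, 250°}.
Given {10°, 250°}, the missing hue is 130°.

130°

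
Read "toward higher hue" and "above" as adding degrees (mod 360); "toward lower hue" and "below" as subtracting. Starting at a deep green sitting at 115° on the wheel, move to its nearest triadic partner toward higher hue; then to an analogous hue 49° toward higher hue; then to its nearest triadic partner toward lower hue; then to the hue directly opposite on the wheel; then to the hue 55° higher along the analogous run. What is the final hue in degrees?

39°

+120° (triadic ↑): 115 + 120 = 235°
+49° (analog 49° ↑): 235 + 49 = 284°
−120° (triadic ↓): 284 − 120 = 164°
+180° (complement): 164 + 180 = 344°
+55° (analog 55° ↑): 344 + 55 = 399 → 399 − 360 = 39°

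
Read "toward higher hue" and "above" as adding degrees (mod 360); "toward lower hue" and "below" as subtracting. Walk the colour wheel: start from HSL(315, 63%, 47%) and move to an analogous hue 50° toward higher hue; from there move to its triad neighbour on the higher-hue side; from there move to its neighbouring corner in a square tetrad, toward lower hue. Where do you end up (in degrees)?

35°

analog 50° ↑ +50°: 315 + 50 = 365 → 365 − 360 = 5°
triadic ↑ +120°: 5 + 120 = 125°
square ↓ −90°: 125 − 90 = 35°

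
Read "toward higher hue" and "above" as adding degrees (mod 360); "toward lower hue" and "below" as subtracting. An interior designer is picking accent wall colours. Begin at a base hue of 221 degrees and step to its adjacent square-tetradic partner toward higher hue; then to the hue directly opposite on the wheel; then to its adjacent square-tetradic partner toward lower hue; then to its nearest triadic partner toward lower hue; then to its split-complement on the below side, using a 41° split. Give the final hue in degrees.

60°

221 + 90 = 311°   (square ↑)
311 + 180 = 491 → 491 − 360 = 131°   (complement)
131 − 90 = 41°   (square ↓)
41 − 120 = -79 → -79 + 360 = 281°   (triadic ↓)
281 + 139 = 420 → 420 − 360 = 60°   (split-comp 41° ↓)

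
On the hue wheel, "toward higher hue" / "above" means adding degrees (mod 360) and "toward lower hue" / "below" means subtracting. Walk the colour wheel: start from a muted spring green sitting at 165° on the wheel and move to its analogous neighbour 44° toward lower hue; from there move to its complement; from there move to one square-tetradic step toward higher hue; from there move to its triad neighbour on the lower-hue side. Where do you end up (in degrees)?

analog 44° ↓ −44°: 165 − 44 = 121°
complement +180°: 121 + 180 = 301°
square ↑ +90°: 301 + 90 = 391 → 391 − 360 = 31°
triadic ↓ −120°: 31 − 120 = -89 → -89 + 360 = 271°

271°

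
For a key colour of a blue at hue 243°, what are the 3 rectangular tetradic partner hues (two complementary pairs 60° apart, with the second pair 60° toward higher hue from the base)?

A rectangular tetradic uses two complementary pairs 60° apart: offsets 0°, 60°, 180°, 240°.
243 + 60 = 303°
243 + 180 = 423 → 423 − 360 = 63°
243 + 240 = 483 → 483 − 360 = 123°

303°, 63°, and 123°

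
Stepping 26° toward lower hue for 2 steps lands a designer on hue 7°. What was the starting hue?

2 steps of 26° (toward lower hue) give a net shift of −52°.
Start = end − shift: 7 + 52 = 59°

59°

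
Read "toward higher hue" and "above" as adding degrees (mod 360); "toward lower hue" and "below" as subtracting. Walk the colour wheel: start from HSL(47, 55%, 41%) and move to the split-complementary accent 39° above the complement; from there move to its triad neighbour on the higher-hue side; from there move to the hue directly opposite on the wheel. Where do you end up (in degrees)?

47 + 219 = 266°   (split-comp 39° ↑)
266 + 120 = 386 → 386 − 360 = 26°   (triadic ↑)
26 + 180 = 206°   (complement)

206°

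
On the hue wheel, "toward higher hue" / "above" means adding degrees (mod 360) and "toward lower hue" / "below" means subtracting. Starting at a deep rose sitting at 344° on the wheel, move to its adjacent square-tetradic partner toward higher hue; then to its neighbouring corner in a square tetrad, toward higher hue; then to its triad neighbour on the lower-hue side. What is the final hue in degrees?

+90° (square ↑): 344 + 90 = 434 → 434 − 360 = 74°
+90° (square ↑): 74 + 90 = 164°
−120° (triadic ↓): 164 − 120 = 44°

44°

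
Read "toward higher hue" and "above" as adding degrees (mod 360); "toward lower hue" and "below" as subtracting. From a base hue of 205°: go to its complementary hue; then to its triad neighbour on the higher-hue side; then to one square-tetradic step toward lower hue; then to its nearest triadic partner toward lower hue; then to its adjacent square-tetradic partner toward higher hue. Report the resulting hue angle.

complement +180°: 205 + 180 = 385 → 385 − 360 = 25°
triadic ↑ +120°: 25 + 120 = 145°
square ↓ −90°: 145 − 90 = 55°
triadic ↓ −120°: 55 − 120 = -65 → -65 + 360 = 295°
square ↑ +90°: 295 + 90 = 385 → 385 − 360 = 25°

25°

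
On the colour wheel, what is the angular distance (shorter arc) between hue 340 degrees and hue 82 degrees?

102°

|340 − 82| = 258.
The shorter arc is 360 − 258 = 102°.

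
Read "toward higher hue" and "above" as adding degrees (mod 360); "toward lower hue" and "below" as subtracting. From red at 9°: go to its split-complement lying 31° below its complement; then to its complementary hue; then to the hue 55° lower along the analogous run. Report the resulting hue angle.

split-comp 31° ↓ +149°: 9 + 149 = 158°
complement +180°: 158 + 180 = 338°
analog 55° ↓ −55°: 338 − 55 = 283°

283°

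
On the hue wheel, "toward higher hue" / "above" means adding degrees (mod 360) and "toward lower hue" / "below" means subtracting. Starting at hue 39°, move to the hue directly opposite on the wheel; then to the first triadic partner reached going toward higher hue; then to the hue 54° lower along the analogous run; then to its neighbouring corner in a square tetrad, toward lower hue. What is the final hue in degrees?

195°

complement +180°: 39 + 180 = 219°
triadic ↑ +120°: 219 + 120 = 339°
analog 54° ↓ −54°: 339 − 54 = 285°
square ↓ −90°: 285 − 90 = 195°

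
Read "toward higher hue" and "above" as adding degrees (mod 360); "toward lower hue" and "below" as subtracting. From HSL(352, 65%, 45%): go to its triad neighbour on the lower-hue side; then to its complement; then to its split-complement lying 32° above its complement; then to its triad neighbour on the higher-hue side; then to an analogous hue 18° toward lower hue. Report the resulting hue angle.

352 − 120 = 232°   (triadic ↓)
232 + 180 = 412 → 412 − 360 = 52°   (complement)
52 + 212 = 264°   (split-comp 32° ↑)
264 + 120 = 384 → 384 − 360 = 24°   (triadic ↑)
24 − 18 = 6°   (analog 18° ↓)

6°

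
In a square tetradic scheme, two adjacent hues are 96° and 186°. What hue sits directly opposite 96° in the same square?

A square tetradic scheme places four hues 90° apart; opposite corners are 180° apart.
96 + 180 = 276°

276°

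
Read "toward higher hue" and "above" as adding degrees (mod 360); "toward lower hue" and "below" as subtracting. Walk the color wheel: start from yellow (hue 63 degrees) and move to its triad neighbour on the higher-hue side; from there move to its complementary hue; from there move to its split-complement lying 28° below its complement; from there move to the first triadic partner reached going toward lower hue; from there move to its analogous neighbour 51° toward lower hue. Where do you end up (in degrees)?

63 + 120 = 183°   (triadic ↑)
183 + 180 = 363 → 363 − 360 = 3°   (complement)
3 + 152 = 155°   (split-comp 28° ↓)
155 − 120 = 35°   (triadic ↓)
35 − 51 = -16 → -16 + 360 = 344°   (analog 51° ↓)

344°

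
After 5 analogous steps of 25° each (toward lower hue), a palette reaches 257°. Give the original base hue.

22°

5 steps of 25° (toward lower hue) give a net shift of −125°.
Start = end − shift: 257 + 125 = 382 → 382 − 360 = 22°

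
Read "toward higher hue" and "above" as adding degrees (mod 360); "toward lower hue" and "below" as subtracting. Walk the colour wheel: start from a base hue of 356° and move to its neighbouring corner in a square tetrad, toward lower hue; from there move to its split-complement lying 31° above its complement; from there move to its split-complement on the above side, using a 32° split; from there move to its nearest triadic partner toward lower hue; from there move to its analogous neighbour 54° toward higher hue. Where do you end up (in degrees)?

263°

square ↓ −90°: 356 − 90 = 266°
split-comp 31° ↑ +211°: 266 + 211 = 477 → 477 − 360 = 117°
split-comp 32° ↑ +212°: 117 + 212 = 329°
triadic ↓ −120°: 329 − 120 = 209°
analog 54° ↑ +54°: 209 + 54 = 263°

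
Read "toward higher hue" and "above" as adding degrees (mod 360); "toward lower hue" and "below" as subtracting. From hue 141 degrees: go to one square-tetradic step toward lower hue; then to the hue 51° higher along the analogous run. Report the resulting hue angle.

square ↓ −90°: 141 − 90 = 51°
analog 51° ↑ +51°: 51 + 51 = 102°

102°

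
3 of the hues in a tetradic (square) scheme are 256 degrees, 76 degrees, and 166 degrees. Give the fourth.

346°

A square tetradic scheme places four hues every 90°.
The full set through 76° is {76°, 166°, 256°, 346°}.
Given {76°, 166°, 256°}, the missing hue is 346°.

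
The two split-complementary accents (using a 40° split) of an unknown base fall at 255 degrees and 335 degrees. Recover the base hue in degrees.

115°

The accents sit 40° either side of the complement, so the complement is their short-arc midpoint on the wheel.
Short-arc midpoint of 255° and 335°: 295°.
Base is 180° from the complement: 295 − 180 = 115°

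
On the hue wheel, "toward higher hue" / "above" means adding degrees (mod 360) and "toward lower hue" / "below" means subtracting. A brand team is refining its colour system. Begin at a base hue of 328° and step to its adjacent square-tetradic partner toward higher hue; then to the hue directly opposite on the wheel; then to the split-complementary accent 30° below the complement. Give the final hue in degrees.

square ↑ +90°: 328 + 90 = 418 → 418 − 360 = 58°
complement +180°: 58 + 180 = 238°
split-comp 30° ↓ +150°: 238 + 150 = 388 → 388 − 360 = 28°

28°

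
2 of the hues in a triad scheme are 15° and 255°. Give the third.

135°

A triad places three hues 120° apart.
The full set through 15° is {15°, 135°, 255°}.
Given {15°, 255°}, the missing hue is 135°.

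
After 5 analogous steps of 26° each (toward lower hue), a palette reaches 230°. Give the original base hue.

5 steps of 26° (toward lower hue) give a net shift of −130°.
Start = end − shift: 230 + 130 = 360 → 360 − 360 = 0°

0°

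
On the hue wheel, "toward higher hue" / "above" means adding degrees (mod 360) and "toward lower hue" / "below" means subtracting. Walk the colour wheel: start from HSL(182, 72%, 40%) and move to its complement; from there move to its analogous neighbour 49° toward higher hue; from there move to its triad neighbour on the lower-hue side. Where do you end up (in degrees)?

291°

complement +180°: 182 + 180 = 362 → 362 − 360 = 2°
analog 49° ↑ +49°: 2 + 49 = 51°
triadic ↓ −120°: 51 − 120 = -69 → -69 + 360 = 291°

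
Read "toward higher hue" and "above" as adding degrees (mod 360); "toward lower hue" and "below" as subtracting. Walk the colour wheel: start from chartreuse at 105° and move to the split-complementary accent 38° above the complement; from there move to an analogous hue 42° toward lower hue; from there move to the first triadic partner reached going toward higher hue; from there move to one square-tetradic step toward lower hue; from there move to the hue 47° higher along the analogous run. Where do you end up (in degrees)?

+218° (split-comp 38° ↑): 105 + 218 = 323°
−42° (analog 42° ↓): 323 − 42 = 281°
+120° (triadic ↑): 281 + 120 = 401 → 401 − 360 = 41°
−90° (square ↓): 41 − 90 = -49 → -49 + 360 = 311°
+47° (analog 47° ↑): 311 + 47 = 358°

358°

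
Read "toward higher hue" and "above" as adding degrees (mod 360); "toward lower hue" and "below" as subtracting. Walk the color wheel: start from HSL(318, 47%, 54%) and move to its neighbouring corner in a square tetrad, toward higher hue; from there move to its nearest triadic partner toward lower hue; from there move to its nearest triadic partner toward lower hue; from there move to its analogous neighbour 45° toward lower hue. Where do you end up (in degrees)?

+90° (square ↑): 318 + 90 = 408 → 408 − 360 = 48°
−120° (triadic ↓): 48 − 120 = -72 → -72 + 360 = 288°
−120° (triadic ↓): 288 − 120 = 168°
−45° (analog 45° ↓): 168 − 45 = 123°

123°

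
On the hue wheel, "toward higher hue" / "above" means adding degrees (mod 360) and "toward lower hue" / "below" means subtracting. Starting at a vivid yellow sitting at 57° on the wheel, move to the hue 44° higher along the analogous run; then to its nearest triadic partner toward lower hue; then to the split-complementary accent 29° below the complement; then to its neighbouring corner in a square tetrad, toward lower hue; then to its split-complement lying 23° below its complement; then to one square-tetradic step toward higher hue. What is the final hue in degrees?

+44° (analog 44° ↑): 57 + 44 = 101°
−120° (triadic ↓): 101 − 120 = -19 → -19 + 360 = 341°
+151° (split-comp 29° ↓): 341 + 151 = 492 → 492 − 360 = 132°
−90° (square ↓): 132 − 90 = 42°
+157° (split-comp 23° ↓): 42 + 157 = 199°
+90° (square ↑): 199 + 90 = 289°

289°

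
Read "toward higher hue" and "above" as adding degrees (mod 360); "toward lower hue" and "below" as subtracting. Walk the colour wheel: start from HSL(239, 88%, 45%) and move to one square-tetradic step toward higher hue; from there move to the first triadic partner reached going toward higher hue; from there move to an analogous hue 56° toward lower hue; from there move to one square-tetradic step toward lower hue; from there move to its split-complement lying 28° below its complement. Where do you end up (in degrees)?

95°

239 + 90 = 329°   (square ↑)
329 + 120 = 449 → 449 − 360 = 89°   (triadic ↑)
89 − 56 = 33°   (analog 56° ↓)
33 − 90 = -57 → -57 + 360 = 303°   (square ↓)
303 + 152 = 455 → 455 − 360 = 95°   (split-comp 28° ↓)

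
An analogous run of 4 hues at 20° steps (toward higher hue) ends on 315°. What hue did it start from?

3 steps of 20° (toward higher hue) give a net shift of +60°.
Start = end − shift: 315 − 60 = 255°

255°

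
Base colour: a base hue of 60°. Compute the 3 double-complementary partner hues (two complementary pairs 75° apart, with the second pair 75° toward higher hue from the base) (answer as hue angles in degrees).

A rectangular tetradic uses two complementary pairs 75° apart: offsets 0°, 75°, 180°, 255°.
60 + 75 = 135°
60 + 180 = 240°
60 + 255 = 315°

135°, 240° and 315°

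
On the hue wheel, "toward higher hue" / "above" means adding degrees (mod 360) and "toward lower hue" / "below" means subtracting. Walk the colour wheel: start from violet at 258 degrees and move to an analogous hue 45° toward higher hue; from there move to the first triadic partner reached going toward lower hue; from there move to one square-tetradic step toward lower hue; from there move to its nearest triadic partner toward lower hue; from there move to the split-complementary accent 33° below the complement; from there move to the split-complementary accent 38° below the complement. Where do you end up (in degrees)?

+45° (analog 45° ↑): 258 + 45 = 303°
−120° (triadic ↓): 303 − 120 = 183°
−90° (square ↓): 183 − 90 = 93°
−120° (triadic ↓): 93 − 120 = -27 → -27 + 360 = 333°
+147° (split-comp 33° ↓): 333 + 147 = 480 → 480 − 360 = 120°
+142° (split-comp 38° ↓): 120 + 142 = 262°

262°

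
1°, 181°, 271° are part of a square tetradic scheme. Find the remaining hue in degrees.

A square tetradic scheme places four hues every 90°.
The full set through 1° is {1°, 91°, 181°, 271°}.
Given {1°, 181°, 271°}, the missing hue is 91°.

91°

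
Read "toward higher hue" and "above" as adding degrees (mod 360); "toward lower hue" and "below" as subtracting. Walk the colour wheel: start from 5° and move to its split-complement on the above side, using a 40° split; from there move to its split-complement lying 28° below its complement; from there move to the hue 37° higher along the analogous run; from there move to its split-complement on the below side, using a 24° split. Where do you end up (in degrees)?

5 + 220 = 225°   (split-comp 40° ↑)
225 + 152 = 377 → 377 − 360 = 17°   (split-comp 28° ↓)
17 + 37 = 54°   (analog 37° ↑)
54 + 156 = 210°   (split-comp 24° ↓)

210°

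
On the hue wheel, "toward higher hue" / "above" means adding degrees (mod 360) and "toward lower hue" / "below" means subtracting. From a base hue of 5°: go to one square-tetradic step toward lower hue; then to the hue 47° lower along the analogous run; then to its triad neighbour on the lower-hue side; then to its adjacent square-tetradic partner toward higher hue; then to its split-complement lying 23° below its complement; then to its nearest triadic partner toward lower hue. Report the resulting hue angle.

235°

−90° (square ↓): 5 − 90 = -85 → -85 + 360 = 275°
−47° (analog 47° ↓): 275 − 47 = 228°
−120° (triadic ↓): 228 − 120 = 108°
+90° (square ↑): 108 + 90 = 198°
+157° (split-comp 23° ↓): 198 + 157 = 355°
−120° (triadic ↓): 355 − 120 = 235°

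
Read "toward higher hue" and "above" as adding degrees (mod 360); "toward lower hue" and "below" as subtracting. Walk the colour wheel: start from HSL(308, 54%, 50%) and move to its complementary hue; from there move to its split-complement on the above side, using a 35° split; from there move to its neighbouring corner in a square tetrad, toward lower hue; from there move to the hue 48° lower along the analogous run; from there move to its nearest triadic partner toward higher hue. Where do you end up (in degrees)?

+180° (complement): 308 + 180 = 488 → 488 − 360 = 128°
+215° (split-comp 35° ↑): 128 + 215 = 343°
−90° (square ↓): 343 − 90 = 253°
−48° (analog 48° ↓): 253 − 48 = 205°
+120° (triadic ↑): 205 + 120 = 325°

325°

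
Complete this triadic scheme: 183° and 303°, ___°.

63°

A triad places three hues 120° apart.
The full set through 183° is {63°, 183°, 303°}.
Given {183°, 303°}, the missing hue is 63°.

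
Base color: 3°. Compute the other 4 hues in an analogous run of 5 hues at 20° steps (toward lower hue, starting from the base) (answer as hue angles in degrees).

Analogous hues sit every 20° along the wheel.
3 − 20 = -17 → -17 + 360 = 343°
3 − 40 = -37 → -37 + 360 = 323°
3 − 60 = -57 → -57 + 360 = 303°
3 − 80 = -77 → -77 + 360 = 283°

343°, 323°, 303°, 283°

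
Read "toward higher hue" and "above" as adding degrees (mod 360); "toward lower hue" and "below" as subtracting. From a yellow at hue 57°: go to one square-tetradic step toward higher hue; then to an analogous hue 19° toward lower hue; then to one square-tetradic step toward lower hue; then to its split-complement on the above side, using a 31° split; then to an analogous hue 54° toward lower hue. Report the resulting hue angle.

195°

57 + 90 = 147°   (square ↑)
147 − 19 = 128°   (analog 19° ↓)
128 − 90 = 38°   (square ↓)
38 + 211 = 249°   (split-comp 31° ↑)
249 − 54 = 195°   (analog 54° ↓)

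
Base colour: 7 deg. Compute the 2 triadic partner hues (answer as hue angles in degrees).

A triad places three hues 120° apart.
7 + 120 = 127°
7 + 240 = 247°

127° and 247°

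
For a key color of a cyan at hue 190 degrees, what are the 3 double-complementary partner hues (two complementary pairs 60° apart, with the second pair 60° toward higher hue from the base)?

190 + 60 = 250°
190 + 180 = 370 → 370 − 360 = 10°
190 + 240 = 430 → 430 − 360 = 70°

250°, 10° and 70°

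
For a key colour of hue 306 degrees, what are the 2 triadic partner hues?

A triad places three hues 120° apart.
306 + 120 = 426 → 426 − 360 = 66°
306 + 240 = 546 → 546 − 360 = 186°

66° and 186°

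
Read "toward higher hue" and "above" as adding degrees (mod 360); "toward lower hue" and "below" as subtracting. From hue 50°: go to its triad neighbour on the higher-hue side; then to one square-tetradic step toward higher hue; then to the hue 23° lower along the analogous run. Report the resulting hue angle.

50 + 120 = 170°   (triadic ↑)
170 + 90 = 260°   (square ↑)
260 − 23 = 237°   (analog 23° ↓)

237°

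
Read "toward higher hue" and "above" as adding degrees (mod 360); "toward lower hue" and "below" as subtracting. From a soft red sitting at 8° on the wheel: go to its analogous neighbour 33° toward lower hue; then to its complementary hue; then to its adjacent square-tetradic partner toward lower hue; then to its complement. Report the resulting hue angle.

−33° (analog 33° ↓): 8 − 33 = -25 → -25 + 360 = 335°
+180° (complement): 335 + 180 = 515 → 515 − 360 = 155°
−90° (square ↓): 155 − 90 = 65°
+180° (complement): 65 + 180 = 245°

245°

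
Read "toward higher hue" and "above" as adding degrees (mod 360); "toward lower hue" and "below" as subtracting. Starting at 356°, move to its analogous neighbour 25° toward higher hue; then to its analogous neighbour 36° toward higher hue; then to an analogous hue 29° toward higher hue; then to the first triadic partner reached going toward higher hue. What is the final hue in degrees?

206°

356 + 25 = 381 → 381 − 360 = 21°   (analog 25° ↑)
21 + 36 = 57°   (analog 36° ↑)
57 + 29 = 86°   (analog 29° ↑)
86 + 120 = 206°   (triadic ↑)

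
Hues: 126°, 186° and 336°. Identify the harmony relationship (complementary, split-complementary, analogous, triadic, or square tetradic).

Sort the hues: 126°, 186°, 336°.
Successive gaps around the wheel: 60°, 150°, 150°.
Two 150° gaps and one 60° gap — a base hue opposite a pair of accents 30° either side of its complement — is the split-complementary pattern.

split-complementary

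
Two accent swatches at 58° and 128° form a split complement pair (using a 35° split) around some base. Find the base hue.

The accents sit 35° either side of the complement, so the complement is their short-arc midpoint on the wheel.
Short-arc midpoint of 58° and 128°: 93°.
Base is 180° from the complement: 93 − 180 = -87 → -87 + 360 = 273°

273°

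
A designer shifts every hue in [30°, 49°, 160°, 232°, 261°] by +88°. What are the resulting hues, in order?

118°, 137°, 248°, 320°, 349°

30 + 88 = 118°
49 + 88 = 137°
160 + 88 = 248°
232 + 88 = 320°
261 + 88 = 349°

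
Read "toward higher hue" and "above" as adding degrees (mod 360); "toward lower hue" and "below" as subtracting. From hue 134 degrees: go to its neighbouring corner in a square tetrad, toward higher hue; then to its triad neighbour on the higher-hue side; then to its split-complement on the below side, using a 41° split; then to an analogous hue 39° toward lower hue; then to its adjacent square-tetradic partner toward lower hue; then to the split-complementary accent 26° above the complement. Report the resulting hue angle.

+90° (square ↑): 134 + 90 = 224°
+120° (triadic ↑): 224 + 120 = 344°
+139° (split-comp 41° ↓): 344 + 139 = 483 → 483 − 360 = 123°
−39° (analog 39° ↓): 123 − 39 = 84°
−90° (square ↓): 84 − 90 = -6 → -6 + 360 = 354°
+206° (split-comp 26° ↑): 354 + 206 = 560 → 560 − 360 = 200°

200°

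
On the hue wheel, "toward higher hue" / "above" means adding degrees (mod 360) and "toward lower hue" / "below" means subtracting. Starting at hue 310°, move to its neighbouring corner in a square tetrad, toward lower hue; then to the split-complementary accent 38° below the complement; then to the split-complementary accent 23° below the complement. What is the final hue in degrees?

310 − 90 = 220°   (square ↓)
220 + 142 = 362 → 362 − 360 = 2°   (split-comp 38° ↓)
2 + 157 = 159°   (split-comp 23° ↓)

159°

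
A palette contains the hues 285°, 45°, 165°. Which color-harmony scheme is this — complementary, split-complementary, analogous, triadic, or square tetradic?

Sort the hues: 45°, 165°, 285°.
Successive gaps around the wheel: 120°, 120°, 120°.
Three hues equally spaced 120° apart form a triad.

triadic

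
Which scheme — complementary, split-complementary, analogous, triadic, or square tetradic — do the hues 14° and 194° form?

complementary

Sort the hues: 14°, 194°.
Successive gaps around the wheel: 180°, 180°.
Two hues 180° apart are complementary.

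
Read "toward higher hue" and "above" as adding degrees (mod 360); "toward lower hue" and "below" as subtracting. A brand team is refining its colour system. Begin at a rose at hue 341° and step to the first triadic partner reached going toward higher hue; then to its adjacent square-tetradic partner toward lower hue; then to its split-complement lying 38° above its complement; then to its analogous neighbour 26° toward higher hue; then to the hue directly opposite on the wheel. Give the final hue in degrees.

+120° (triadic ↑): 341 + 120 = 461 → 461 − 360 = 101°
−90° (square ↓): 101 − 90 = 11°
+218° (split-comp 38° ↑): 11 + 218 = 229°
+26° (analog 26° ↑): 229 + 26 = 255°
+180° (complement): 255 + 180 = 435 → 435 − 360 = 75°

75°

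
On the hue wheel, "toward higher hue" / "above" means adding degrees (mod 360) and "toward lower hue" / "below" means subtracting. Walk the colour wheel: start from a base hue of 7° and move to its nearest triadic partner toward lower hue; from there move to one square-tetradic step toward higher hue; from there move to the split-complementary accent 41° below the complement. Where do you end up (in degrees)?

116°

7 − 120 = -113 → -113 + 360 = 247°   (triadic ↓)
247 + 90 = 337°   (square ↑)
337 + 139 = 476 → 476 − 360 = 116°   (split-comp 41° ↓)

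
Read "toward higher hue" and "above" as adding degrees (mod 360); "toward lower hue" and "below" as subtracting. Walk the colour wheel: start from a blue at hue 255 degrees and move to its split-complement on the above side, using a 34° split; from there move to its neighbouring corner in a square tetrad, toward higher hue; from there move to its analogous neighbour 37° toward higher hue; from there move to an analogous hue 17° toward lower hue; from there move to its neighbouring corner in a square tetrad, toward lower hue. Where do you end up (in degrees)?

129°

+214° (split-comp 34° ↑): 255 + 214 = 469 → 469 − 360 = 109°
+90° (square ↑): 109 + 90 = 199°
+37° (analog 37° ↑): 199 + 37 = 236°
−17° (analog 17° ↓): 236 − 17 = 219°
−90° (square ↓): 219 − 90 = 129°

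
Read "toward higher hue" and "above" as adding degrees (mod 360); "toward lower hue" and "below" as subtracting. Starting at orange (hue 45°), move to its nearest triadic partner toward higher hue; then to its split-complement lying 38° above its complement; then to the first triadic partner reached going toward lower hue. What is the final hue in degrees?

45 + 120 = 165°   (triadic ↑)
165 + 218 = 383 → 383 − 360 = 23°   (split-comp 38° ↑)
23 − 120 = -97 → -97 + 360 = 263°   (triadic ↓)

263°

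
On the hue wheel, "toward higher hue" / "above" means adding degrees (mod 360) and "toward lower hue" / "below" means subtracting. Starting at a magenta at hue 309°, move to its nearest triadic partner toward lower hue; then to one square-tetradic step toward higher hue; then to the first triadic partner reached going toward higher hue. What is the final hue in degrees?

39°

−120° (triadic ↓): 309 − 120 = 189°
+90° (square ↑): 189 + 90 = 279°
+120° (triadic ↑): 279 + 120 = 399 → 399 − 360 = 39°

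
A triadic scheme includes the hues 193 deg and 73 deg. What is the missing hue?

313°

A triad places three hues 120° apart.
The full set through 73° is {73°, 193°, 313°}.
Given {73°, 193°}, the missing hue is 313°.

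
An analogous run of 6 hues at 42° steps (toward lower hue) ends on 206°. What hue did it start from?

56°

5 steps of 42° (toward lower hue) give a net shift of −210°.
Start = end − shift: 206 + 210 = 416 → 416 − 360 = 56°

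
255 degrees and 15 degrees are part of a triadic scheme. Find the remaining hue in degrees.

A triad places three hues 120° apart.
The full set through 15° is {15°, 135°, 255°}.
Given {15°, 255°}, the missing hue is 135°.

135°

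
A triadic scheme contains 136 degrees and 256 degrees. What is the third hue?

16°

A triad spaces three hues 120° apart.
The full set is {16°, 136°, 256°}.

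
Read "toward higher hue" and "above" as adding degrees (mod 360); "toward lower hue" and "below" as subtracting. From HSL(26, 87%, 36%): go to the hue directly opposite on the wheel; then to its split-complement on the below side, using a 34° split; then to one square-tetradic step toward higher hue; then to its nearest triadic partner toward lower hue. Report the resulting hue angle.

+180° (complement): 26 + 180 = 206°
+146° (split-comp 34° ↓): 206 + 146 = 352°
+90° (square ↑): 352 + 90 = 442 → 442 − 360 = 82°
−120° (triadic ↓): 82 − 120 = -38 → -38 + 360 = 322°

322°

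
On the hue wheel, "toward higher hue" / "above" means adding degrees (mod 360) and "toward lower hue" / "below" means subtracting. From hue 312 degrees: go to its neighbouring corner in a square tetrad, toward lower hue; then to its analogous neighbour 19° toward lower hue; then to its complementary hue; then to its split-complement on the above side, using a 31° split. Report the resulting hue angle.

234°

square ↓ −90°: 312 − 90 = 222°
analog 19° ↓ −19°: 222 − 19 = 203°
complement +180°: 203 + 180 = 383 → 383 − 360 = 23°
split-comp 31° ↑ +211°: 23 + 211 = 234°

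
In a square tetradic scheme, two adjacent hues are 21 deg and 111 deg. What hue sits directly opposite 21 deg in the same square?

201°

A square tetradic scheme places four hues 90° apart; opposite corners are 180° apart.
21 + 180 = 201°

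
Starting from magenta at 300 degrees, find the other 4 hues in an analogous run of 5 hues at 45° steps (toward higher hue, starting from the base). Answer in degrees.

345°, 30°, 75°, 120°

Analogous hues sit every 45° along the wheel.
300 + 45 = 345°
300 + 90 = 390 → 390 − 360 = 30°
300 + 135 = 435 → 435 − 360 = 75°
300 + 180 = 480 → 480 − 360 = 120°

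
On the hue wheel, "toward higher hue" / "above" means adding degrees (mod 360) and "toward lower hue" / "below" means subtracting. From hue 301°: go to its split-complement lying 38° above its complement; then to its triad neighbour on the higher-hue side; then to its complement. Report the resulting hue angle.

99°

split-comp 38° ↑ +218°: 301 + 218 = 519 → 519 − 360 = 159°
triadic ↑ +120°: 159 + 120 = 279°
complement +180°: 279 + 180 = 459 → 459 − 360 = 99°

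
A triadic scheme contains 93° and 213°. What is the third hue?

333°

A triad spaces three hues 120° apart.
The full set is {93°, 213°, 333°}.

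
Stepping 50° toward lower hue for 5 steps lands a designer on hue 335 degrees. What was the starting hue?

5 steps of 50° (toward lower hue) give a net shift of −250°.
Start = end − shift: 335 + 250 = 585 → 585 − 360 = 225°

225°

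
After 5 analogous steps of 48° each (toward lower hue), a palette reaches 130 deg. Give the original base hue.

10°

5 steps of 48° (toward lower hue) give a net shift of −240°.
Start = end − shift: 130 + 240 = 370 → 370 − 360 = 10°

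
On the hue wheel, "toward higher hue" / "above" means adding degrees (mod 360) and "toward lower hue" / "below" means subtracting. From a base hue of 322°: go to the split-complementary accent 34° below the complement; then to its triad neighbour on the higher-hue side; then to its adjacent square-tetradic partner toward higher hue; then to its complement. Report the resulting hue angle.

322 + 146 = 468 → 468 − 360 = 108°   (split-comp 34° ↓)
108 + 120 = 228°   (triadic ↑)
228 + 90 = 318°   (square ↑)
318 + 180 = 498 → 498 − 360 = 138°   (complement)

138°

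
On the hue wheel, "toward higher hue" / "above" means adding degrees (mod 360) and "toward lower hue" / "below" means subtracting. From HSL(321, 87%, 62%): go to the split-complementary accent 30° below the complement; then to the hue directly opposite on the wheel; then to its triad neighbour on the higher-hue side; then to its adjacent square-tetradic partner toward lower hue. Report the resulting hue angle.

321°

321 + 150 = 471 → 471 − 360 = 111°   (split-comp 30° ↓)
111 + 180 = 291°   (complement)
291 + 120 = 411 → 411 − 360 = 51°   (triadic ↑)
51 − 90 = -39 → -39 + 360 = 321°   (square ↓)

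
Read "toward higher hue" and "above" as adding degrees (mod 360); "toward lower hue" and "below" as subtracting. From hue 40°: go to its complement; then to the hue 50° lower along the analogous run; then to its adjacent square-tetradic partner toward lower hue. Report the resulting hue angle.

80°

+180° (complement): 40 + 180 = 220°
−50° (analog 50° ↓): 220 − 50 = 170°
−90° (square ↓): 170 − 90 = 80°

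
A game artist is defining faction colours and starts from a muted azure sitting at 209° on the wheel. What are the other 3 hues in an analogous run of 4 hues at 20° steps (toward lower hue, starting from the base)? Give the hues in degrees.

189°, 169°, 149°

Analogous hues sit every 20° along the wheel.
209 − 20 = 189°
209 − 40 = 169°
209 − 60 = 149°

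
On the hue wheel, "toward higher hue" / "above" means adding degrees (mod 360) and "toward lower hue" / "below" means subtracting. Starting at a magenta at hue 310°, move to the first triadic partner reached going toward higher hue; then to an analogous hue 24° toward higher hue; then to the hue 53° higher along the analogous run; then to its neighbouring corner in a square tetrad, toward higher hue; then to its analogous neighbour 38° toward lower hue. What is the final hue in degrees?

199°

triadic ↑ +120°: 310 + 120 = 430 → 430 − 360 = 70°
analog 24° ↑ +24°: 70 + 24 = 94°
analog 53° ↑ +53°: 94 + 53 = 147°
square ↑ +90°: 147 + 90 = 237°
analog 38° ↓ −38°: 237 − 38 = 199°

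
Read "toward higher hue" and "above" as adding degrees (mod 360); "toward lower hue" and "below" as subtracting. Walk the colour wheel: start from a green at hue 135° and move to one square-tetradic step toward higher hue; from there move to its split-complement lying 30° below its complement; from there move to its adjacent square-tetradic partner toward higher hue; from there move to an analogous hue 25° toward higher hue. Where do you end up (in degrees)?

+90° (square ↑): 135 + 90 = 225°
+150° (split-comp 30° ↓): 225 + 150 = 375 → 375 − 360 = 15°
+90° (square ↑): 15 + 90 = 105°
+25° (analog 25° ↑): 105 + 25 = 130°

130°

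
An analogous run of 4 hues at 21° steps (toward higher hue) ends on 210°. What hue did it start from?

3 steps of 21° (toward higher hue) give a net shift of +63°.
Start = end − shift: 210 − 63 = 147°

147°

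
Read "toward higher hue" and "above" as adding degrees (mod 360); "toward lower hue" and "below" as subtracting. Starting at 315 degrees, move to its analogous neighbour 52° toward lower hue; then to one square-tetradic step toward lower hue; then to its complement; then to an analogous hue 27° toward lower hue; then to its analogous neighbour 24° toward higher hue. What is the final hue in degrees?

350°

315 − 52 = 263°   (analog 52° ↓)
263 − 90 = 173°   (square ↓)
173 + 180 = 353°   (complement)
353 − 27 = 326°   (analog 27° ↓)
326 + 24 = 350°   (analog 24° ↑)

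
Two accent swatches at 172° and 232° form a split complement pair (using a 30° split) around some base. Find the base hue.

22°

The accents sit 30° either side of the complement, so the complement is their short-arc midpoint on the wheel.
Short-arc midpoint of 172° and 232°: 202°.
Base is 180° from the complement: 202 − 180 = 22°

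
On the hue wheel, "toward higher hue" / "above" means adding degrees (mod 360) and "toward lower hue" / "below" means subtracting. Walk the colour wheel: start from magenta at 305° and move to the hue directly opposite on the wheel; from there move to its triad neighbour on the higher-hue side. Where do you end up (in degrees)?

+180° (complement): 305 + 180 = 485 → 485 − 360 = 125°
+120° (triadic ↑): 125 + 120 = 245°

245°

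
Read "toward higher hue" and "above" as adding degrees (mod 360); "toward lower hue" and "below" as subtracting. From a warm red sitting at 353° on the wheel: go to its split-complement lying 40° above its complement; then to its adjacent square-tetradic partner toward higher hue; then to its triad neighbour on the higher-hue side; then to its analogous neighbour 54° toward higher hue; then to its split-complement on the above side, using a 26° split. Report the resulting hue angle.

323°

+220° (split-comp 40° ↑): 353 + 220 = 573 → 573 − 360 = 213°
+90° (square ↑): 213 + 90 = 303°
+120° (triadic ↑): 303 + 120 = 423 → 423 − 360 = 63°
+54° (analog 54° ↑): 63 + 54 = 117°
+206° (split-comp 26° ↑): 117 + 206 = 323°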